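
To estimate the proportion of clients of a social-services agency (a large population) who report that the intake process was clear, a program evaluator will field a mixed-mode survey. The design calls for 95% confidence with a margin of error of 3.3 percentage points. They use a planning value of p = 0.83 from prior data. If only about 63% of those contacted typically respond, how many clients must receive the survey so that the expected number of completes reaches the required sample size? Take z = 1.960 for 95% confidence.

Completed interviews needed: n₀ = 1.960² × 0.1411 / 0.033² ≈ 497.75 → 498.
At a 63% response rate, contacts needed = 498 / 0.63 ≈ 790.48 → 791.

791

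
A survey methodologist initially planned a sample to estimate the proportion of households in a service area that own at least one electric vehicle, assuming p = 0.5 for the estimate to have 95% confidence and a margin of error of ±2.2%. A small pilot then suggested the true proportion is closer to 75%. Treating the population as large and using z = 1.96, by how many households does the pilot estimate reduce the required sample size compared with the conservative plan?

Conservative (p = 0.5): n = 1.96² × 0.25 / 0.022² ≈ 1984.30 → 1985.
Using p = 0.75: p(1−p) = 0.1875, so n = 1.96² × 0.1875 / 0.022² ≈ 1488.22 → 1489.
Reduction: 1985 − 1489 = 496.

496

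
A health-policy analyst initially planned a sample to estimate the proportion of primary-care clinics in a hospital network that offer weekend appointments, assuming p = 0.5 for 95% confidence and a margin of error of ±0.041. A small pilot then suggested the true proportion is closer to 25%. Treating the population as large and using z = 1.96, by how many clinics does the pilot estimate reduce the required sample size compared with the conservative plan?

143

Conservative (p = 0.5): n = 1.96² × 0.25 / 0.041² ≈ 571.33 → 572.
Using p = 0.25: p(1−p) = 0.1875, so n = 1.96² × 0.1875 / 0.041² ≈ 428.49 → 429.
Reduction: 572 − 429 = 143.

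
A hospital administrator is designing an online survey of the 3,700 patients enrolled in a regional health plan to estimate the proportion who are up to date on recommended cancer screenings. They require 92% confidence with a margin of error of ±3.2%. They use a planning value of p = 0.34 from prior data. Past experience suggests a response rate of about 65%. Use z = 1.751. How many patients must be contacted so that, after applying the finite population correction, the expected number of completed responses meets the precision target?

876

Completed interviews needed (unadjusted): n₀ = 1.751² × 0.2244 / 0.032² ≈ 671.89 → 672.
FPC for N = 3,700: n = 672 / (1 + 671/3700) = 672 / 1.1814 ≈ 568.84 → 569.
At a 65% response rate, contacts needed = 569 / 0.65 ≈ 875.38 → 876.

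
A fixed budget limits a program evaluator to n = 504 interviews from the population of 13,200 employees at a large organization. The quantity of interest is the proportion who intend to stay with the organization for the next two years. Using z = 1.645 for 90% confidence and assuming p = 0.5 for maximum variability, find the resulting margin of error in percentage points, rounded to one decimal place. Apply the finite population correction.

3.6

Finite-population factor: (N−n)/(N−1) = (13200−504)/(13200−1) = 0.9619.
SE(p̂) = √[p(1−p)/n · (N−n)/(N−1)] = √[0.2500/504 × 0.9619] = 0.02184.
E = z × SE = 1.645 × 0.02184 = 0.03593 ≈ 3.6 percentage points.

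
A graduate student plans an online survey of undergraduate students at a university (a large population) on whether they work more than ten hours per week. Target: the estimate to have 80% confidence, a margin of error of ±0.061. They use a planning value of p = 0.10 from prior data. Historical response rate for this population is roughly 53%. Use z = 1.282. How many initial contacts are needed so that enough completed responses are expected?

Completed interviews needed: n₀ = 1.282² × 0.0900 / 0.061² ≈ 39.75 → 40.
At a 53% response rate, contacts needed = 40 / 0.53 ≈ 75.47 → 76.

76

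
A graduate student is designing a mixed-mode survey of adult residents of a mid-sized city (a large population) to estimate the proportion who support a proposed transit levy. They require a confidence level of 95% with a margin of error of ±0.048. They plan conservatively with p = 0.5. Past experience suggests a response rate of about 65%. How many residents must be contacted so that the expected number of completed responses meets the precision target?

642

For 95% confidence, z = 1.960.
Completed interviews needed: n₀ = 1.960² × 0.2500 / 0.048² ≈ 416.84 → 417.
At a 65% response rate, contacts needed = 417 / 0.65 ≈ 641.54 → 642.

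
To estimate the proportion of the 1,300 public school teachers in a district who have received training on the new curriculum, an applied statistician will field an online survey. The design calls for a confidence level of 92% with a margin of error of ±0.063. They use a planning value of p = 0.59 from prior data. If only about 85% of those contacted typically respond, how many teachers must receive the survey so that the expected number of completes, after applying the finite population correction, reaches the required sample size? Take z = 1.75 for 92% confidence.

193

Completed interviews needed (unadjusted): n₀ = 1.75² × 0.2419 / 0.063² ≈ 186.65 → 187.
FPC for N = 1,300: n = 187 / (1 + 186/1300) = 187 / 1.1431 ≈ 163.59 → 164.
At an 85% response rate, contacts needed = 164 / 0.85 ≈ 192.94 → 193.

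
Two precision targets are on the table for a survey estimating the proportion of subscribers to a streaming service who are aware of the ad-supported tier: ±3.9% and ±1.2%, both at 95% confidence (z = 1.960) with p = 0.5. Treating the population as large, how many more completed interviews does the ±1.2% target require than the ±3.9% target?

6038

At ±3.9%: n = 1.960² × 0.2500 / 0.039² ≈ 631.43 → 632.
At ±1.2%: n = 1.960² × 0.2500 / 0.012² ≈ 6669.44 → 6670.
Additional respondents: 6670 − 632 = 6038.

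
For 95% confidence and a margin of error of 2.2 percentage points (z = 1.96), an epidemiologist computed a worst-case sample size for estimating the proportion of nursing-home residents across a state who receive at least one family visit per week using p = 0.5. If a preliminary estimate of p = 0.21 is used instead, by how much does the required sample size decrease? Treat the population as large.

668

Conservative (p = 0.5): n = 1.96² × 0.25 / 0.022² ≈ 1984.30 → 1985.
Using p = 0.21: p(1−p) = 0.1659, so n = 1.96² × 0.1659 / 0.022² ≈ 1316.78 → 1317.
Reduction: 1985 − 1317 = 668.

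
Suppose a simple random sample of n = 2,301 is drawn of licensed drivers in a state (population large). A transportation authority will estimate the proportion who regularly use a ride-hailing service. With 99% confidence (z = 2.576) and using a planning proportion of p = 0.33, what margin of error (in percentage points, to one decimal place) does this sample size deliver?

SE(p̂) = √[p(1−p)/n] = √[0.2211/2301] = 0.00980.
E = z × SE = 2.576 × 0.00980 = 0.02525, or 2.5 percentage points.

2.5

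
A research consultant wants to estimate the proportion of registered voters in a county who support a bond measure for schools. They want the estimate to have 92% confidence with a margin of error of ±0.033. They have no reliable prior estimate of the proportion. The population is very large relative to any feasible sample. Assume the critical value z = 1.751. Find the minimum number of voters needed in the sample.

With no prior estimate, use p = 0.5, giving p(1−p) = 0.25.
n = z²·p(1−p)/E² = 1.751² × 0.2500 / 0.033² = 3.0660 × 0.2500 / 0.001089 ≈ 703.86.
Rounding up gives n = 704.

704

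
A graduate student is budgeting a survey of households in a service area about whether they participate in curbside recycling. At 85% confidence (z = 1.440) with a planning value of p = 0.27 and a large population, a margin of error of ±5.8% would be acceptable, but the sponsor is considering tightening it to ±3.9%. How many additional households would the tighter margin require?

147

At ±5.8%: n = 1.440² × 0.1971 / 0.058² ≈ 121.49 → 122.
At ±3.9%: n = 1.440² × 0.1971 / 0.039² ≈ 268.71 → 269.
Additional respondents: 269 − 122 = 147.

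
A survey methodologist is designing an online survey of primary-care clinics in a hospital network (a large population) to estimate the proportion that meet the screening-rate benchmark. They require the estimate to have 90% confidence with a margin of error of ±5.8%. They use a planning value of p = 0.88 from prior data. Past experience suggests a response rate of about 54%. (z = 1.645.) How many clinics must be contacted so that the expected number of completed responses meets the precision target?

Completed interviews needed: n₀ = 1.645² × 0.1056 / 0.058² ≈ 84.95 → 85.
At a 54% response rate, contacts needed = 85 / 0.54 ≈ 157.41 → 158.

158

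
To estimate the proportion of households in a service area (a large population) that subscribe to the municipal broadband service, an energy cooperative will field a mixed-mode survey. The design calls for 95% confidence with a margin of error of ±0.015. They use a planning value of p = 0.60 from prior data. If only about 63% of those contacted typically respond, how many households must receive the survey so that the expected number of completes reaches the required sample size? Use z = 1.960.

6505

Completed interviews needed: n₀ = 1.960² × 0.2400 / 0.015² ≈ 4097.71 → 4098.
At a 63% response rate, contacts needed = 4098 / 0.63 ≈ 6504.76 → 6505.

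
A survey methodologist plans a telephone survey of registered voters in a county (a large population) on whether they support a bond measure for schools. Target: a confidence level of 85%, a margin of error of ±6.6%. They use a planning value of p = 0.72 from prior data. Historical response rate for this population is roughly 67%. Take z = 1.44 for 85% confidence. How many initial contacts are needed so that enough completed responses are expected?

144

Completed interviews needed: n₀ = 1.44² × 0.2016 / 0.066² ≈ 95.97 → 96.
At a 67% response rate, contacts needed = 96 / 0.67 ≈ 143.28 → 144.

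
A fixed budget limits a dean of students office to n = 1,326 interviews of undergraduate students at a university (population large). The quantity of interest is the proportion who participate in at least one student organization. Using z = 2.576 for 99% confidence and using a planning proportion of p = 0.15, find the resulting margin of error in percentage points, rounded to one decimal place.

SE(p̂) = √[p(1−p)/n] = √[0.1275/1326] = 0.00981.
E = z × SE = 2.576 × 0.00981 = 0.02526, or 2.5 percentage points.

2.5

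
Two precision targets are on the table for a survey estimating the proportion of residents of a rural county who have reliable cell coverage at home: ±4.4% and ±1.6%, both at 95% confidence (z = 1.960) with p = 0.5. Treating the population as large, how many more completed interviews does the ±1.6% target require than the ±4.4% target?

3255

At ±4.4%: n = 1.960² × 0.2500 / 0.044² ≈ 496.07 → 497.
At ±1.6%: n = 1.960² × 0.2500 / 0.016² ≈ 3751.56 → 3752.
Additional respondents: 3752 − 497 = 3255.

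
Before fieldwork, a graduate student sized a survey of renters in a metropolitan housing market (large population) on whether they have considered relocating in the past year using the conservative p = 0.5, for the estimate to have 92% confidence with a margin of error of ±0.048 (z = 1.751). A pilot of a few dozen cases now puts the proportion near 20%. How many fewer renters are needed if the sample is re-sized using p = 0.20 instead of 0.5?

Conservative (p = 0.5): n = 1.751² × 0.25 / 0.048² ≈ 332.68 → 333.
Using p = 0.20: p(1−p) = 0.1600, so n = 1.751² × 0.1600 / 0.048² ≈ 212.92 → 213.
Reduction: 333 − 213 = 120.

120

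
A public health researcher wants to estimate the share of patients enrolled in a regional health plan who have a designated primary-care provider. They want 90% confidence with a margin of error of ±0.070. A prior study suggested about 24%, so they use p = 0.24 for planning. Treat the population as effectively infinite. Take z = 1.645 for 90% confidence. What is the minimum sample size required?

With p = 0.24, p(1−p) = 0.1824.
n = z²·p(1−p)/E² = 1.645² × 0.1824 / 0.070² = 2.7060 × 0.1824 / 0.004900 ≈ 100.73.
Rounding up gives n = 101.

101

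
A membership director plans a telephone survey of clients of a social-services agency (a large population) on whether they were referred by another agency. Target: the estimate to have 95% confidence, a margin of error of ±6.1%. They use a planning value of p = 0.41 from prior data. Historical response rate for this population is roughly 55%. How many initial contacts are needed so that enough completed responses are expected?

455

For 95% confidence, z = 1.960.
Completed interviews needed: n₀ = 1.960² × 0.2419 / 0.061² ≈ 249.74 → 250.
At a 55% response rate, contacts needed = 250 / 0.55 ≈ 454.55 → 455.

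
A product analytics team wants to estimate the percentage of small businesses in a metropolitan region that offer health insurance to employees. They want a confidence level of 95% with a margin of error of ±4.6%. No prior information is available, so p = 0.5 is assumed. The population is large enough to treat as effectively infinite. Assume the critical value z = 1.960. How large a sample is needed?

454

With p = 0.5, p(1−p) = 0.25.
n = z²·p(1−p)/E² = 1.960² × 0.2500 / 0.046² = 3.8416 × 0.2500 / 0.002116 ≈ 453.88.
Rounding up gives n = 454.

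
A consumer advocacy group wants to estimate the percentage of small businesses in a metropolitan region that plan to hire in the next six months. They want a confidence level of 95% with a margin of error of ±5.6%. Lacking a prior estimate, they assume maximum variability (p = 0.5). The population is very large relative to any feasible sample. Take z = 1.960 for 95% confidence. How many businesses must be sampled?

307

With p = 0.5, p(1−p) = 0.25.
n = z²·p(1−p)/E² = 1.960² × 0.2500 / 0.056² = 3.8416 × 0.2500 / 0.003136 ≈ 306.25.
Rounding up gives n = 307.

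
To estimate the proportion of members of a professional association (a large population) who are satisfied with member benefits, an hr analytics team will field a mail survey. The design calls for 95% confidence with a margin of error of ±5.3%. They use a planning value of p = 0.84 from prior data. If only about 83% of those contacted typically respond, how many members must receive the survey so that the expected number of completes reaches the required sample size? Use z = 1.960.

222

Completed interviews needed: n₀ = 1.960² × 0.1344 / 0.053² ≈ 183.81 → 184.
At an 83% response rate, contacts needed = 184 / 0.83 ≈ 221.69 → 222.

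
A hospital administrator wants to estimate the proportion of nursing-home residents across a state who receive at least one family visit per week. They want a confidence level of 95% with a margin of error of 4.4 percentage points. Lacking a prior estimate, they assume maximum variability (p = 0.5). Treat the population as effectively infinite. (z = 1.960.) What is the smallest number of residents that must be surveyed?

497

With p = 0.5, p(1−p) = 0.25.
n = z²·p(1−p)/E² = 1.960² × 0.2500 / 0.044² = 3.8416 × 0.2500 / 0.001936 ≈ 496.07.
Rounding up gives n = 497.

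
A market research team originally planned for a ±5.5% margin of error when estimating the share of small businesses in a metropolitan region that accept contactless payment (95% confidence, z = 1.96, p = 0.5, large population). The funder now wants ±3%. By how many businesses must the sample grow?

At ±5.5%: n = 1.96² × 0.2500 / 0.055² ≈ 317.49 → 318.
At ±3%: n = 1.96² × 0.2500 / 0.030² ≈ 1067.11 → 1068.
Additional respondents: 1068 − 318 = 750.

750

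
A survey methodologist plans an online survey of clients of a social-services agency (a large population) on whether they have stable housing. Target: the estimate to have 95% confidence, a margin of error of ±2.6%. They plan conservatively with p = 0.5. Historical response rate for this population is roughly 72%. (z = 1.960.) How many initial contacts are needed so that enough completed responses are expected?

Completed interviews needed: n₀ = 1.960² × 0.2500 / 0.026² ≈ 1420.71 → 1421.
At a 72% response rate, contacts needed = 1421 / 0.72 ≈ 1973.61 → 1974.

1974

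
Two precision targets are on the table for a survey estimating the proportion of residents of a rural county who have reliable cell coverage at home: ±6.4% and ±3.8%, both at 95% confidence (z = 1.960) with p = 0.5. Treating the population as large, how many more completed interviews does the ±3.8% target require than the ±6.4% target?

At ±6.4%: n = 1.960² × 0.2500 / 0.064² ≈ 234.47 → 235.
At ±3.8%: n = 1.960² × 0.2500 / 0.038² ≈ 665.10 → 666.
Additional respondents: 666 − 235 = 431.

431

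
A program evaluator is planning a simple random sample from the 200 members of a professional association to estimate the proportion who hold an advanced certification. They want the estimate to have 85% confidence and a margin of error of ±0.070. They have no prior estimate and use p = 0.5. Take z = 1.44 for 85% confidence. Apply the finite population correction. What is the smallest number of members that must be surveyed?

Unadjusted: n₀ = 1.44² × 0.50 × 0.50 / 0.070² ≈ 105.80, so n₀ = 106.
Finite population correction with N = 200: n = n₀ / (1 + (n₀−1)/N) = 106 / (1 + 105/200) = 106 / 1.5250 ≈ 69.51.
Rounding up, n = 70.

70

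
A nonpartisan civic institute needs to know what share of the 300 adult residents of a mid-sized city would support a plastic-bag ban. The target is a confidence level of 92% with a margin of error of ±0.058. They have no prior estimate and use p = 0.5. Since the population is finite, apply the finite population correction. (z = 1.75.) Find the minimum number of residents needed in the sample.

130

Unadjusted: n₀ = 1.75² × 0.50 × 0.50 / 0.058² ≈ 227.59, so n₀ = 228.
Finite population correction with N = 300: n = n₀ / (1 + (n₀−1)/N) = 228 / (1 + 227/300) = 228 / 1.7567 ≈ 129.79.
Rounding up, n = 130.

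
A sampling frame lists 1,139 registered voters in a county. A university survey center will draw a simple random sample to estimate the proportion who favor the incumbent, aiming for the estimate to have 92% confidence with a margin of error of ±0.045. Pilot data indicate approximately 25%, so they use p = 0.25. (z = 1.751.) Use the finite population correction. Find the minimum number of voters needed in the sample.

228

Unadjusted: n₀ = 1.751² × 0.25 × 0.75 / 0.045² ≈ 283.89, so n₀ = 284.
Finite population correction with N = 1,139: n = n₀ / (1 + (n₀−1)/N) = 284 / (1 + 283/1139) = 284 / 1.2485 ≈ 227.48.
Rounding up, n = 228.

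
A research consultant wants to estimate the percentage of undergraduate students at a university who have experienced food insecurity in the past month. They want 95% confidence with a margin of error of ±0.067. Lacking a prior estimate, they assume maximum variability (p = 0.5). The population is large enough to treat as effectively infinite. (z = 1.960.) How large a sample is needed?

214

With p = 0.5, p(1−p) = 0.25.
n = z²·p(1−p)/E² = 1.960² × 0.2500 / 0.067² = 3.8416 × 0.2500 / 0.004489 ≈ 213.95.
Rounding up gives n = 214.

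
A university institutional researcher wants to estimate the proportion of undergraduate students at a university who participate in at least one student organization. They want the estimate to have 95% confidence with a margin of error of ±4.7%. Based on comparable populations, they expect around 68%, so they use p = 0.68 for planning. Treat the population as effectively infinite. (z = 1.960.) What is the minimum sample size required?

379

With p = 0.68, p(1−p) = 0.2176.
n = z²·p(1−p)/E² = 1.960² × 0.2176 / 0.047² = 3.8416 × 0.2176 / 0.002209 ≈ 378.42.
Rounding up gives n = 379.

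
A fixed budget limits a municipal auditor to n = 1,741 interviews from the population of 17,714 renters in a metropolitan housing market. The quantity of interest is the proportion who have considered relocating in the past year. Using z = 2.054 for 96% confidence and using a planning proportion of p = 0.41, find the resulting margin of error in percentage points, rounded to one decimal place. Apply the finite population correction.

Finite-population factor: (N−n)/(N−1) = (17714−1741)/(17714−1) = 0.9018.
SE(p̂) = √[p(1−p)/n · (N−n)/(N−1)] = √[0.2419/1741 × 0.9018] = 0.01119.
E = z × SE = 2.054 × 0.01119 = 0.02299 ≈ 2.3 percentage points.

2.3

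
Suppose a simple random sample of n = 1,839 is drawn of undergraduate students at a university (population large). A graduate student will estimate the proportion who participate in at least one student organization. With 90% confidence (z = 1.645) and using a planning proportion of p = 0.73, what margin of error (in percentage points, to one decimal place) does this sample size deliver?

1.7

SE(p̂) = √[p(1−p)/n] = √[0.1971/1839] = 0.01035.
E = z × SE = 1.645 × 0.01035 = 0.01703, or 1.7 percentage points.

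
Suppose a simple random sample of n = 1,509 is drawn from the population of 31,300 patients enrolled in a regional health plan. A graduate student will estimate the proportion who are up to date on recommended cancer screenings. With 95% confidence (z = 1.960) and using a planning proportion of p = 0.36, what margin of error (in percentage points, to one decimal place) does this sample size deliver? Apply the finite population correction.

2.4

Finite-population factor: (N−n)/(N−1) = (31300−1509)/(31300−1) = 0.9518.
SE(p̂) = √[p(1−p)/n · (N−n)/(N−1)] = √[0.2304/1509 × 0.9518] = 0.01206.
E = z × SE = 1.960 × 0.01206 = 0.02363 ≈ 2.4 percentage points.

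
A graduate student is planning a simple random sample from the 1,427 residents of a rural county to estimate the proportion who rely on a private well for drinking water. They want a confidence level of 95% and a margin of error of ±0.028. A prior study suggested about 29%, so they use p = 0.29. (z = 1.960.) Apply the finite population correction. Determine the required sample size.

592

Unadjusted: n₀ = 1.960² × 0.29 × 0.71 / 0.028² ≈ 1008.91, so n₀ = 1009.
Finite population correction with N = 1,427: n = n₀ / (1 + (n₀−1)/N) = 1009 / (1 + 1008/1427) = 1009 / 1.7064 ≈ 591.31.
Rounding up, n = 592.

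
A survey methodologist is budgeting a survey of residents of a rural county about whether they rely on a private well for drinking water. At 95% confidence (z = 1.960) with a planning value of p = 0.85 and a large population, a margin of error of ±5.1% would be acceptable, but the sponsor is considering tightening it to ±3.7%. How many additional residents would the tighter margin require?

At ±5.1%: n = 1.960² × 0.1275 / 0.051² ≈ 188.31 → 189.
At ±3.7%: n = 1.960² × 0.1275 / 0.037² ≈ 357.78 → 358.
Additional respondents: 358 − 189 = 169.

169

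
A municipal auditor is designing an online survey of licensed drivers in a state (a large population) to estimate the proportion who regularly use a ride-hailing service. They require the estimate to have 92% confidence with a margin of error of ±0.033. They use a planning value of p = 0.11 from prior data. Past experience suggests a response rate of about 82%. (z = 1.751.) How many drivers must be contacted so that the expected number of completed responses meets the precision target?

Completed interviews needed: n₀ = 1.751² × 0.0979 / 0.033² ≈ 275.63 → 276.
At an 82% response rate, contacts needed = 276 / 0.82 ≈ 336.59 → 337.

337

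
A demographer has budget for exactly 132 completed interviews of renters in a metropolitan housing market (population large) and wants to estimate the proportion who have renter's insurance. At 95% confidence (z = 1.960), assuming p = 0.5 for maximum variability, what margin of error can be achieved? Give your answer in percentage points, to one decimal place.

SE(p̂) = √[p(1−p)/n] = √[0.2500/132] = 0.04352.
E = z × SE = 1.960 × 0.04352 = 0.08530, or 8.5 percentage points.

8.5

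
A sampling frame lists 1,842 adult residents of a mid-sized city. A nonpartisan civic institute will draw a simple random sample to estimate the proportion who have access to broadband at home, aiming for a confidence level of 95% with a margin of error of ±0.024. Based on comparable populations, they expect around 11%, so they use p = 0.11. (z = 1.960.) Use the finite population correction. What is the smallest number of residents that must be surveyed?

483

Unadjusted: n₀ = 1.960² × 0.11 × 0.89 / 0.024² ≈ 652.94, so n₀ = 653.
Finite population correction with N = 1,842: n = n₀ / (1 + (n₀−1)/N) = 653 / (1 + 652/1842) = 653 / 1.3540 ≈ 482.29.
Rounding up, n = 483.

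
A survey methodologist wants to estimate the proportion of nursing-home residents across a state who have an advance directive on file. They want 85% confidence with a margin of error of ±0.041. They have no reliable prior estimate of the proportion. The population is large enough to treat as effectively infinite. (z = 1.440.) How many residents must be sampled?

With no prior estimate, use p = 0.5, giving p(1−p) = 0.25.
n = z²·p(1−p)/E² = 1.440² × 0.2500 / 0.041² = 2.0736 × 0.2500 / 0.001681 ≈ 308.39.
Rounding up gives n = 309.

309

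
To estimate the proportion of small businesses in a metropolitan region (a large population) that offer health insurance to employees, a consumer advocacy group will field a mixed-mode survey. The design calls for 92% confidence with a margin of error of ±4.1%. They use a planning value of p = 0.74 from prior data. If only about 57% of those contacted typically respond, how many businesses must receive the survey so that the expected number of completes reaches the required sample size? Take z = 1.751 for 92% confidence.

616

Completed interviews needed: n₀ = 1.751² × 0.1924 / 0.041² ≈ 350.92 → 351.
At a 57% response rate, contacts needed = 351 / 0.57 ≈ 615.79 → 616.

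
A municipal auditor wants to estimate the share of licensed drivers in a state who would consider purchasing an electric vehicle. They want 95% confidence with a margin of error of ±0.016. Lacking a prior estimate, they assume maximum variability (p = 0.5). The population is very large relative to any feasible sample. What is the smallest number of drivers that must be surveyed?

For 95% confidence, z = 1.960.
With p = 0.5, p(1−p) = 0.25.
n = z²·p(1−p)/E² = 1.960² × 0.2500 / 0.016² = 3.8416 × 0.2500 / 0.000256 ≈ 3751.56.
Rounding up gives n = 3752.

3752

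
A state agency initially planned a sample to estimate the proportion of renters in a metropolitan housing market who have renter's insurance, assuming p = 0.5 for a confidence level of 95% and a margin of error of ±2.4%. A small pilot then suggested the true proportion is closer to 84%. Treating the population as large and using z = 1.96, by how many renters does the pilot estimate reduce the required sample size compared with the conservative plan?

Conservative (p = 0.5): n = 1.96² × 0.25 / 0.024² ≈ 1667.36 → 1668.
Using p = 0.84: p(1−p) = 0.1344, so n = 1.96² × 0.1344 / 0.024² ≈ 896.37 → 897.
Reduction: 1668 − 897 = 771.

771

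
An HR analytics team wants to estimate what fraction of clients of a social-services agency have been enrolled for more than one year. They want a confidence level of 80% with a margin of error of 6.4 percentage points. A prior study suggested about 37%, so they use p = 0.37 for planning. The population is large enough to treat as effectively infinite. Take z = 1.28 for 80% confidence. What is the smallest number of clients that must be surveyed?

94

With p = 0.37, p(1−p) = 0.2331.
n = z²·p(1−p)/E² = 1.28² × 0.2331 / 0.064² = 1.6384 × 0.2331 / 0.004096 ≈ 93.24.
Rounding up gives n = 94.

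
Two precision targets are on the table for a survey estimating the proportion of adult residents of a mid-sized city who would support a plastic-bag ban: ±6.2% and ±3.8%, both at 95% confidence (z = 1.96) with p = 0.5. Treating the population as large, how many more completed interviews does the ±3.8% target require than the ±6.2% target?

416

At ±6.2%: n = 1.96² × 0.2500 / 0.062² ≈ 249.84 → 250.
At ±3.8%: n = 1.96² × 0.2500 / 0.038² ≈ 665.10 → 666.
Additional respondents: 666 − 250 = 416.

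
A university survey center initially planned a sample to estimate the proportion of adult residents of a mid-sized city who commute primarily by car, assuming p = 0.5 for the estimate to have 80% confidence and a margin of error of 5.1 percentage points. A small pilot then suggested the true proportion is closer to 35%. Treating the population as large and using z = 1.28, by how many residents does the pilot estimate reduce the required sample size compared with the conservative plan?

Conservative (p = 0.5): n = 1.28² × 0.25 / 0.051² ≈ 157.48 → 158.
Using p = 0.35: p(1−p) = 0.2275, so n = 1.28² × 0.2275 / 0.051² ≈ 143.30 → 144.
Reduction: 158 − 144 = 14.

14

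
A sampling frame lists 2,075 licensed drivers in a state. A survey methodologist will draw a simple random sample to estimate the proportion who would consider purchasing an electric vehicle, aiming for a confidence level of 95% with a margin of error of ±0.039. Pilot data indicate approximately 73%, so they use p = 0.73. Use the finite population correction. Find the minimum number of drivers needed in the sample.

402

For 95% confidence, z = 1.960.
Unadjusted: n₀ = 1.960² × 0.73 × 0.27 / 0.039² ≈ 497.82, so n₀ = 498.
Finite population correction with N = 2,075: n = n₀ / (1 + (n₀−1)/N) = 498 / (1 + 497/2075) = 498 / 1.2395 ≈ 401.77.
Rounding up, n = 402.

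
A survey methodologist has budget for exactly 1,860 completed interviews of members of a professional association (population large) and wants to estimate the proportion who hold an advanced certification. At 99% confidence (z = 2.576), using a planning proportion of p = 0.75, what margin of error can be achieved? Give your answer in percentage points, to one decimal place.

SE(p̂) = √[p(1−p)/n] = √[0.1875/1860] = 0.01004.
E = z × SE = 2.576 × 0.01004 = 0.02586, or 2.6 percentage points.

2.6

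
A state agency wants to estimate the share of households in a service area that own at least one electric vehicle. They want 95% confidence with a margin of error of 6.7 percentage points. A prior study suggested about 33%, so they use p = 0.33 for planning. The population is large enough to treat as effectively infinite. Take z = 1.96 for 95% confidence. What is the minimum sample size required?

With p = 0.33, p(1−p) = 0.2211.
n = z²·p(1−p)/E² = 1.96² × 0.2211 / 0.067² = 3.8416 × 0.2211 / 0.004489 ≈ 189.21.
Rounding up gives n = 190.

190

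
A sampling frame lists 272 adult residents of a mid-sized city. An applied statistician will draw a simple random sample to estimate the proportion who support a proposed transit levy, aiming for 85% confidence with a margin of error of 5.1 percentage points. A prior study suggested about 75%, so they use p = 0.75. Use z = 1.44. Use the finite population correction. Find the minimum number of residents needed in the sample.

Unadjusted: n₀ = 1.44² × 0.75 × 0.25 / 0.051² ≈ 149.48, so n₀ = 150.
Finite population correction with N = 272: n = n₀ / (1 + (n₀−1)/N) = 150 / (1 + 149/272) = 150 / 1.5478 ≈ 96.91.
Rounding up, n = 97.

97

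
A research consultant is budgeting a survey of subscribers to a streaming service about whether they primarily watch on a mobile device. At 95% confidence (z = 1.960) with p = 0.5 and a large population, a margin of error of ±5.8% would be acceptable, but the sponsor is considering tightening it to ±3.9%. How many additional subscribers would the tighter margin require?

At ±5.8%: n = 1.960² × 0.2500 / 0.058² ≈ 285.49 → 286.
At ±3.9%: n = 1.960² × 0.2500 / 0.039² ≈ 631.43 → 632.
Additional respondents: 632 − 286 = 346.

346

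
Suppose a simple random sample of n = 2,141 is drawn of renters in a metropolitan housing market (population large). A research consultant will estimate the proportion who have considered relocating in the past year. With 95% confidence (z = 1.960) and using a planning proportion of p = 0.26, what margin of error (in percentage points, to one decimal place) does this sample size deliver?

1.9

SE(p̂) = √[p(1−p)/n] = √[0.1924/2141] = 0.00948.
E = z × SE = 1.960 × 0.00948 = 0.01858, or 1.9 percentage points.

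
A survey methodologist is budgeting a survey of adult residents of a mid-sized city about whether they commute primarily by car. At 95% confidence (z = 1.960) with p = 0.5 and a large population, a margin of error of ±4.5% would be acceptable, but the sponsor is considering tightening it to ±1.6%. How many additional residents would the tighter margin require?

3277

At ±4.5%: n = 1.960² × 0.2500 / 0.045² ≈ 474.27 → 475.
At ±1.6%: n = 1.960² × 0.2500 / 0.016² ≈ 3751.56 → 3752.
Additional respondents: 3752 − 475 = 3277.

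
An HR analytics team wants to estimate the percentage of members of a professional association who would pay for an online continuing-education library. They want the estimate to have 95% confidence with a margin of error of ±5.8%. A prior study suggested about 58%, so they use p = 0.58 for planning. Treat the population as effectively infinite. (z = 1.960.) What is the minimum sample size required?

With p = 0.58, p(1−p) = 0.2436.
n = z²·p(1−p)/E² = 1.960² × 0.2436 / 0.058² = 3.8416 × 0.2436 / 0.003364 ≈ 278.18.
Rounding up gives n = 279.

279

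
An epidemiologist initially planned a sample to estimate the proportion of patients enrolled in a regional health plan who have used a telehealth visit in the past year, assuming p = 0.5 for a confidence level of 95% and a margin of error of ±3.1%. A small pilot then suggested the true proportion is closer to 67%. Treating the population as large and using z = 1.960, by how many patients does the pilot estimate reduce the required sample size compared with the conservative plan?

Conservative (p = 0.5): n = 1.960² × 0.25 / 0.031² ≈ 999.38 → 1000.
Using p = 0.67: p(1−p) = 0.2211, so n = 1.960² × 0.2211 / 0.031² ≈ 883.85 → 884.
Reduction: 1000 − 884 = 116.

116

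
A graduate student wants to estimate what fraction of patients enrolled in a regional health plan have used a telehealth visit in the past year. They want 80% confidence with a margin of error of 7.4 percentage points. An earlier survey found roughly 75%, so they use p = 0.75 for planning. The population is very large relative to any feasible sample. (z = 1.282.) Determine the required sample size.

With p = 0.75, p(1−p) = 0.1875.
n = z²·p(1−p)/E² = 1.282² × 0.1875 / 0.074² = 1.6435 × 0.1875 / 0.005476 ≈ 56.27.
Rounding up gives n = 57.

57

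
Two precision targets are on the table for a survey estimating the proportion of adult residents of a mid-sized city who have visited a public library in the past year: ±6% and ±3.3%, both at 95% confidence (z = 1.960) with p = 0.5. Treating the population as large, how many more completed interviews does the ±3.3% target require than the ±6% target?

615

At ±6%: n = 1.960² × 0.2500 / 0.060² ≈ 266.78 → 267.
At ±3.3%: n = 1.960² × 0.2500 / 0.033² ≈ 881.91 → 882.
Additional respondents: 882 − 267 = 615.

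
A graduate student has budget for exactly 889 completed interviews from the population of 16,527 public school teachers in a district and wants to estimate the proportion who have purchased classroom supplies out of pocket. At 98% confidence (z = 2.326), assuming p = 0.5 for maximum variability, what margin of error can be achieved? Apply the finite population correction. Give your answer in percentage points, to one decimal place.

Finite-population factor: (N−n)/(N−1) = (16527−889)/(16527−1) = 0.9463.
SE(p̂) = √[p(1−p)/n · (N−n)/(N−1)] = √[0.2500/889 × 0.9463] = 0.01631.
E = z × SE = 2.326 × 0.01631 = 0.03794 ≈ 3.8 percentage points.

3.8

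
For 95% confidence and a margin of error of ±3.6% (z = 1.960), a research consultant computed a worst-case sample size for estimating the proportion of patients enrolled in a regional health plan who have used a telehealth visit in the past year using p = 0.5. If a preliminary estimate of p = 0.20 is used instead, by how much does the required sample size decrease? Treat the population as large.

Conservative (p = 0.5): n = 1.960² × 0.25 / 0.036² ≈ 741.05 → 742.
Using p = 0.20: p(1−p) = 0.1600, so n = 1.960² × 0.1600 / 0.036² ≈ 474.27 → 475.
Reduction: 742 − 475 = 267.

267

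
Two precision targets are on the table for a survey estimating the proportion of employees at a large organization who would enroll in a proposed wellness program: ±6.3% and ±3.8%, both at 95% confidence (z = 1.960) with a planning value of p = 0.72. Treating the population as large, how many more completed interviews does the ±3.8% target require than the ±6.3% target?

341

At ±6.3%: n = 1.960² × 0.2016 / 0.063² ≈ 195.13 → 196.
At ±3.8%: n = 1.960² × 0.2016 / 0.038² ≈ 536.33 → 537.
Additional respondents: 537 − 196 = 341.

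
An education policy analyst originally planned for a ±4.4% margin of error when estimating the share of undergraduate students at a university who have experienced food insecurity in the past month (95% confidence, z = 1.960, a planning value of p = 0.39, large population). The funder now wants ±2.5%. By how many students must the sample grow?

At ±4.4%: n = 1.960² × 0.2379 / 0.044² ≈ 472.06 → 473.
At ±2.5%: n = 1.960² × 0.2379 / 0.025² ≈ 1462.27 → 1463.
Additional respondents: 1463 − 473 = 990.

990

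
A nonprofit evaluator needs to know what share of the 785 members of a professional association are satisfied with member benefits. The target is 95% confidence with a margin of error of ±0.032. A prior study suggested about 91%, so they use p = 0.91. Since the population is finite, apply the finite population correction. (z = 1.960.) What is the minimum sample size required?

222

Unadjusted: n₀ = 1.960² × 0.91 × 0.09 / 0.032² ≈ 307.25, so n₀ = 308.
Finite population correction with N = 785: n = n₀ / (1 + (n₀−1)/N) = 308 / (1 + 307/785) = 308 / 1.3911 ≈ 221.41.
Rounding up, n = 222.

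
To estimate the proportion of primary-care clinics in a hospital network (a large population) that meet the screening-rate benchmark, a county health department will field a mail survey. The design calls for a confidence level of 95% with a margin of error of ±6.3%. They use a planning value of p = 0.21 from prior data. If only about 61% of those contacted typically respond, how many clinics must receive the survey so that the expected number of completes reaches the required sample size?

For 95% confidence, z = 1.960.
Completed interviews needed: n₀ = 1.960² × 0.1659 / 0.063² ≈ 160.57 → 161.
At a 61% response rate, contacts needed = 161 / 0.61 ≈ 263.93 → 264.

264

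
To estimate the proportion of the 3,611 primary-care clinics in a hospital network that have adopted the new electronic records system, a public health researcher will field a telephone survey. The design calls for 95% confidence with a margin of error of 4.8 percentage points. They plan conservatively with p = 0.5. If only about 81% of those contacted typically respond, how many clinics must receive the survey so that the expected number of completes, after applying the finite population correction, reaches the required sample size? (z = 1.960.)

462

Completed interviews needed (unadjusted): n₀ = 1.960² × 0.2500 / 0.048² ≈ 416.84 → 417.
FPC for N = 3,611: n = 417 / (1 + 416/3611) = 417 / 1.1152 ≈ 373.92 → 374.
At an 81% response rate, contacts needed = 374 / 0.81 ≈ 461.73 → 462.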